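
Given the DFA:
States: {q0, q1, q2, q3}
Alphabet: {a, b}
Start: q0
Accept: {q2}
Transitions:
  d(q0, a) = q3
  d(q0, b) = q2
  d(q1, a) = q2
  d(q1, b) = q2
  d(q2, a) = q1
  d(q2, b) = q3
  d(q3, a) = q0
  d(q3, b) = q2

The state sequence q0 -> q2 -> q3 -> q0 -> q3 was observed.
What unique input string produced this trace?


Trace back each transition to find the symbol:
  q0 --[b]--> q2
  q2 --[b]--> q3
  q3 --[a]--> q0
  q0 --[a]--> q3

"bbaa"


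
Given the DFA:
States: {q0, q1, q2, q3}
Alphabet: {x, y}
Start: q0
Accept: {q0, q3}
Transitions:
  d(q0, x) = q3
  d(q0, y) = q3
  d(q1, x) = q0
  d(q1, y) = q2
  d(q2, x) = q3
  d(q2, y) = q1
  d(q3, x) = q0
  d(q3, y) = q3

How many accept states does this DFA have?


Accept states listed: {q0, q3}
Counting: q0(1) q3(2)

2


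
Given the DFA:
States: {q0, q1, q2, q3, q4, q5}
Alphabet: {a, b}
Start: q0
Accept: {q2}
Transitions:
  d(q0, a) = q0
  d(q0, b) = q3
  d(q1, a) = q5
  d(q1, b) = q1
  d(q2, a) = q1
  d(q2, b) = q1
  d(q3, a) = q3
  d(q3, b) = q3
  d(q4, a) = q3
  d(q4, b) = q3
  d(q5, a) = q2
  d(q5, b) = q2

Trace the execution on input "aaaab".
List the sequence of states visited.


Input: aaaab
d(q0, a) = q0
d(q0, a) = q0
d(q0, a) = q0
d(q0, a) = q0
d(q0, b) = q3


q0 -> q0 -> q0 -> q0 -> q0 -> q3


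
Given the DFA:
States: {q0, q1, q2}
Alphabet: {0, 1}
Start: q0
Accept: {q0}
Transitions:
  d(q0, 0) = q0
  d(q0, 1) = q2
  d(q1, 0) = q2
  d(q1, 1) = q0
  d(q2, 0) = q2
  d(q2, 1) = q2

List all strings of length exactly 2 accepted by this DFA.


All strings of length 2: 4 total
Accepted: 1

"00"


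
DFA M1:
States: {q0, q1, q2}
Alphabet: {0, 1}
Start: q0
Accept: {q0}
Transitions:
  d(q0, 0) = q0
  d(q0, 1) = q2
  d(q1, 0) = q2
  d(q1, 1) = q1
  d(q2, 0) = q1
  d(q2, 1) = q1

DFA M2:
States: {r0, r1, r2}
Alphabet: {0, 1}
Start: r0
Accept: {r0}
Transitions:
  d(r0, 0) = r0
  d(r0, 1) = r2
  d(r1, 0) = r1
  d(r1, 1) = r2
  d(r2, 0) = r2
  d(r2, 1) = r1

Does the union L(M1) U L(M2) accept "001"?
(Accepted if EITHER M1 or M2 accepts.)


M1: final=q2 accepted=False
M2: final=r2 accepted=False

No, union rejects (neither accepts)


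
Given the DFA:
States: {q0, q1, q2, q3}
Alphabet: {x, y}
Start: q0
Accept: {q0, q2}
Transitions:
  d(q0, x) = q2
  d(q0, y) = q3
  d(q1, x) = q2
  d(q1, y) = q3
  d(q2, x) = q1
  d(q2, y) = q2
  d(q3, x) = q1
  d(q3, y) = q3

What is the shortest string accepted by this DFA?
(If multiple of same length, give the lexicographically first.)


BFS by string length (lex-first path to each state shown):
  len 0: q0<-""
Found accept state at length 0.

"" (empty string)


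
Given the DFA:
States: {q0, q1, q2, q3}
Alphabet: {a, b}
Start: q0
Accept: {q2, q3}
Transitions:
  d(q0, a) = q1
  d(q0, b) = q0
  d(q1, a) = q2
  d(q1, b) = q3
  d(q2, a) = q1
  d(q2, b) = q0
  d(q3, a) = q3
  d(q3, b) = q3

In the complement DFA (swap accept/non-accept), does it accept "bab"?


Trace: q0 -> q0 -> q1 -> q3
Final: q3
Original accept: {q2, q3}
Complement: q3 is in original accept

No, complement rejects (original accepts)


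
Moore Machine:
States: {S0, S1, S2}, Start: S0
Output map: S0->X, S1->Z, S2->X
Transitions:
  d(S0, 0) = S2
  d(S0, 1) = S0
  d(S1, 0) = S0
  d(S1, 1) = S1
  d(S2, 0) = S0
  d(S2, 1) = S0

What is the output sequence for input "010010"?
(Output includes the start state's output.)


Start: S0 (output X)
  --0--> S2 (output X)
  --1--> S0 (output X)
  --0--> S2 (output X)
  --0--> S0 (output X)
  --1--> S0 (output X)
  --0--> S2 (output X)

"XXXXXXX"


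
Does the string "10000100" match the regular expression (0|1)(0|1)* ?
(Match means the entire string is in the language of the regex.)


|string| = 8; first = '1'; last = '0'

Yes, "10000100" matches (0|1)(0|1)*


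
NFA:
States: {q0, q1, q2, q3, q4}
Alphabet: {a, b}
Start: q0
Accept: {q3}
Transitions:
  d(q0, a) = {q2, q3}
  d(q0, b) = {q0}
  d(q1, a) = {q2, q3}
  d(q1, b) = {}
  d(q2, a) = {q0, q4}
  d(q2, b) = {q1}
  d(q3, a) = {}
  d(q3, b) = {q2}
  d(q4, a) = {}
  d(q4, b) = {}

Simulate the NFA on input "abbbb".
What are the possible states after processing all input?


Start: {q0}
  --a--> {q2, q3}
  --b--> {q1, q2}
  --b--> {q1}
  --b--> {}
  --b--> {}

{} (empty set, no valid transitions)


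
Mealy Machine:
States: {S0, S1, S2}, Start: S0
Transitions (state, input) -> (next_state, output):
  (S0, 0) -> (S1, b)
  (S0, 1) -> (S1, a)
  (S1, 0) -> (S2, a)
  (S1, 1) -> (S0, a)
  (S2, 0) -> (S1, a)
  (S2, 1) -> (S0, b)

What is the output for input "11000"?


Step-by-step:
  (S0, 1) -> (S1, a)
  (S1, 1) -> (S0, a)
  (S0, 0) -> (S1, b)
  (S1, 0) -> (S2, a)
  (S2, 0) -> (S1, a)

"aabaa"


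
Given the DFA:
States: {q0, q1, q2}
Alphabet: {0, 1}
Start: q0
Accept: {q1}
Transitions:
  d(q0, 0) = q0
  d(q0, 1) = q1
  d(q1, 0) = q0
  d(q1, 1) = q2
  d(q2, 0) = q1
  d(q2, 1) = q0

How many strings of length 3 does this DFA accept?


Enumerating all length-3 strings:
  "000" -> q0 [reject]
  "001" -> q1 [accept]
  "010" -> q0 [reject]
  "011" -> q2 [reject]
  "100" -> q0 [reject]
  "101" -> q1 [accept]
  "110" -> q1 [accept]
  "111" -> q0 [reject]

3 out of 8


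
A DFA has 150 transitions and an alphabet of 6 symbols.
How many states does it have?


Each state has exactly one transition per symbol.
states = transitions / |alphabet| = 150 / 6 = 25

25


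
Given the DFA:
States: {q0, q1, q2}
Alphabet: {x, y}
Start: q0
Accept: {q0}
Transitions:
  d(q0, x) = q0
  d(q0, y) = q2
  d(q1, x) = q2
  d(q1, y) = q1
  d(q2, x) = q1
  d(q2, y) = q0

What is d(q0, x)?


Looking up transition d(q0, x)

q0


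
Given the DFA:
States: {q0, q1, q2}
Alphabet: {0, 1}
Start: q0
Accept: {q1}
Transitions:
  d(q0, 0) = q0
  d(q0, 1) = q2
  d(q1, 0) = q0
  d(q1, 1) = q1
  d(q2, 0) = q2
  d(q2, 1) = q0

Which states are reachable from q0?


BFS from q0:
  layer 0: {q0}
  layer 1: {q2}

{q0, q2}


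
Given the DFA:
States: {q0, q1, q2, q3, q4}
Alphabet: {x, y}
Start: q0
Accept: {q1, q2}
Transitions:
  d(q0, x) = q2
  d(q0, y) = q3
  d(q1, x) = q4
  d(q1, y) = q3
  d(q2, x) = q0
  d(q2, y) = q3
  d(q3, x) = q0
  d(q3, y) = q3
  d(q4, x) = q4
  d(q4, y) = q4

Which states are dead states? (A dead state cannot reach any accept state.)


Forward reachability from each state:
  q0 -> reaches accept state q2 (live)
  q1 -> reaches accept state q1 (live)
  q2 -> reaches accept state q2 (live)
  q3 -> reaches accept state q2 (live)
  q4 -> reaches {q4}, no accept state (dead)

{q4}


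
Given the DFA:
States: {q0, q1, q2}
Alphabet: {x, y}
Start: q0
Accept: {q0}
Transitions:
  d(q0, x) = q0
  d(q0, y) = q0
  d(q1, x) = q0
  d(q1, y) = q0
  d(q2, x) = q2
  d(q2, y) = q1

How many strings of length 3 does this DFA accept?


Enumerating all length-3 strings:
  "xxx" -> q0 [accept]
  "xxy" -> q0 [accept]
  "xyx" -> q0 [accept]
  "xyy" -> q0 [accept]
  "yxx" -> q0 [accept]
  "yxy" -> q0 [accept]
  "yyx" -> q0 [accept]
  "yyy" -> q0 [accept]

8 out of 8


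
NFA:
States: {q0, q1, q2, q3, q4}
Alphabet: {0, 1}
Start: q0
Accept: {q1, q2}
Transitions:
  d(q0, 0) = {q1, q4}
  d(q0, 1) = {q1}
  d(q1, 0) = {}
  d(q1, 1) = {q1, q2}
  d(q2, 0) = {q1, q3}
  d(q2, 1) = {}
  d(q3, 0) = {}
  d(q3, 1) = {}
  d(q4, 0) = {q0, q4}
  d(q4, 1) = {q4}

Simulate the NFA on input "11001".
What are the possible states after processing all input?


Start: {q0}
  --1--> {q1}
  --1--> {q1, q2}
  --0--> {q1, q3}
  --0--> {}
  --1--> {}

{} (empty set, no valid transitions)


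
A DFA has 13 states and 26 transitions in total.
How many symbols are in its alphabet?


Each state has exactly one transition per symbol.
|alphabet| = transitions / states = 26 / 13 = 2

2


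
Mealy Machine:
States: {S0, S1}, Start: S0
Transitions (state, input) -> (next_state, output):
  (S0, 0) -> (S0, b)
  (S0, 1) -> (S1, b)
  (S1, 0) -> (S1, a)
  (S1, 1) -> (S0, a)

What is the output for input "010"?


Step-by-step:
  (S0, 0) -> (S0, b)
  (S0, 1) -> (S1, b)
  (S1, 0) -> (S1, a)

"bba"


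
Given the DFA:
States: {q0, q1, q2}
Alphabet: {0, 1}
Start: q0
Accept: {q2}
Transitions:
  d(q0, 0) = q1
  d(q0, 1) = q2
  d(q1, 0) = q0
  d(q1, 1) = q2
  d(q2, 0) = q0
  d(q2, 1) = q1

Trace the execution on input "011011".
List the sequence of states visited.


Input: 011011
d(q0, 0) = q1
d(q1, 1) = q2
d(q2, 1) = q1
d(q1, 0) = q0
d(q0, 1) = q2
d(q2, 1) = q1


q0 -> q1 -> q2 -> q1 -> q0 -> q2 -> q1


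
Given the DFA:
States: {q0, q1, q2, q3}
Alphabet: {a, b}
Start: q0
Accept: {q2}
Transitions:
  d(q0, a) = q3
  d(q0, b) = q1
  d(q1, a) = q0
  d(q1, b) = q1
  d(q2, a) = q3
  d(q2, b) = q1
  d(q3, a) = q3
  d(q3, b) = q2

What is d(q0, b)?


Looking up transition d(q0, b)

q1


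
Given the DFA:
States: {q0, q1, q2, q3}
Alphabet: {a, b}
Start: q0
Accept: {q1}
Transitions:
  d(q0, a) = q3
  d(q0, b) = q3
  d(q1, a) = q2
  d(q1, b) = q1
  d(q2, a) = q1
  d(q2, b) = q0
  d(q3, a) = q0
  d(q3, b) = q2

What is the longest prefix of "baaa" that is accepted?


Run the DFA, marking each prefix where the state is accepting:
  "" -> q0 [reject]
  "b" -> q3 [reject]
  "ba" -> q0 [reject]
  "baa" -> q3 [reject]
  "baaa" -> q0 [reject]

No prefix is accepted


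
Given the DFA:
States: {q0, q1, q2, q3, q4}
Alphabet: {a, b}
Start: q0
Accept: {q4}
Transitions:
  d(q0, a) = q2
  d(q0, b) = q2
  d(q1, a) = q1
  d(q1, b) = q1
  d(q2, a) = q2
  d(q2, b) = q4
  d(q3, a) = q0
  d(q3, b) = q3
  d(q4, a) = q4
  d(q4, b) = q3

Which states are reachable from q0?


BFS from q0:
  layer 0: {q0}
  layer 1: {q2}
  layer 2: {q4}
  layer 3: {q3}

{q0, q2, q3, q4}


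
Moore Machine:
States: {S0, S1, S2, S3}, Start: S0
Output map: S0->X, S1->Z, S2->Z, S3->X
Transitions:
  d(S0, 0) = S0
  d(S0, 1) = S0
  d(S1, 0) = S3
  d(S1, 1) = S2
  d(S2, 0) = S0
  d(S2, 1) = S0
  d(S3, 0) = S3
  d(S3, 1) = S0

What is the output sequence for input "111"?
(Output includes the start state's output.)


Start: S0 (output X)
  --1--> S0 (output X)
  --1--> S0 (output X)
  --1--> S0 (output X)

"XXXX"


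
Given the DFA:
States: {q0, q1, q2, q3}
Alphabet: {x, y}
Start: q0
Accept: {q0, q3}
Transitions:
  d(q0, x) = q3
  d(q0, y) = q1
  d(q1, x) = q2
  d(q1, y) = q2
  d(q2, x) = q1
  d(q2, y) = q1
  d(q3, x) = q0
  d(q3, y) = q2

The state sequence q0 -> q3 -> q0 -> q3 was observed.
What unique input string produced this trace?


Trace back each transition to find the symbol:
  q0 --[x]--> q3
  q3 --[x]--> q0
  q0 --[x]--> q3

"xxx"


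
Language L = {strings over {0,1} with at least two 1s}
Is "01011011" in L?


count('1') = 5

Yes, "01011011" is in L


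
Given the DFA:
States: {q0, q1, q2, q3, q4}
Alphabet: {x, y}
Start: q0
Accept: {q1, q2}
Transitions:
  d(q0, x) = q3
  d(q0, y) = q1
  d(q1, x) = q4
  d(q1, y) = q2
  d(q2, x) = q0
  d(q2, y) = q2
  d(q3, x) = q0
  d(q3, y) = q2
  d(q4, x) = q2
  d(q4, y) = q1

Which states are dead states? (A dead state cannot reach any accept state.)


Forward reachability from each state:
  q0 -> reaches accept state q1 (live)
  q1 -> reaches accept state q1 (live)
  q2 -> reaches accept state q1 (live)
  q3 -> reaches accept state q1 (live)
  q4 -> reaches accept state q1 (live)

None (all states can reach an accept state)


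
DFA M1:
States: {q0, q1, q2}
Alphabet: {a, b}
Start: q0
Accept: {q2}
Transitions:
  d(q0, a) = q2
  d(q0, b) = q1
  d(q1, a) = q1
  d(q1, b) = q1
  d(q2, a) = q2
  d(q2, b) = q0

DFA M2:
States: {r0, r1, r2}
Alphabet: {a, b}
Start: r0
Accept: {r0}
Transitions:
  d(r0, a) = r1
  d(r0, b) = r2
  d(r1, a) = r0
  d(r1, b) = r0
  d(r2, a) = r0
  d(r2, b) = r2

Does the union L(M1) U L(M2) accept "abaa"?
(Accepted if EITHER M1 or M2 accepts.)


M1: final=q2 accepted=True
M2: final=r0 accepted=True

Yes, union accepts


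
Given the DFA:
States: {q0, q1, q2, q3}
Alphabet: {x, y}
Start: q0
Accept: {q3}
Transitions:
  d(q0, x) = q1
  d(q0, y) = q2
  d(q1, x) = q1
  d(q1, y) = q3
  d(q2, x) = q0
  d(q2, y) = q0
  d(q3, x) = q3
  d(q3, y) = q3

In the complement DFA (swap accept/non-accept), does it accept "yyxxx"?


Trace: q0 -> q2 -> q0 -> q1 -> q1 -> q1
Final: q1
Original accept: {q3}
Complement: q1 is not in original accept

Yes, complement accepts (original rejects)


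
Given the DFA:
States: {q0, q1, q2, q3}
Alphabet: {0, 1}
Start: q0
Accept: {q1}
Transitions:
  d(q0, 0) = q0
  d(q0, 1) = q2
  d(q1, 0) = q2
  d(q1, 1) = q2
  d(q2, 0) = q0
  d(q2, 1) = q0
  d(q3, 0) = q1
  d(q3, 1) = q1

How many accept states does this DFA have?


Accept states listed: {q1}
Counting: q1(1)

1


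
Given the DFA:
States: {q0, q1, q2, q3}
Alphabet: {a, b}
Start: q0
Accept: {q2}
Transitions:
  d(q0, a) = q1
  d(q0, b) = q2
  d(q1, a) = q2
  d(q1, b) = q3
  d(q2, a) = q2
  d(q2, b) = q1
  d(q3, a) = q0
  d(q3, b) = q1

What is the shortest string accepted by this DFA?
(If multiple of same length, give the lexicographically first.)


BFS by string length (lex-first path to each state shown):
  len 0: q0<-""
  len 1: q1<-"a", q2<-"b"
Found accept state at length 1.

"b"


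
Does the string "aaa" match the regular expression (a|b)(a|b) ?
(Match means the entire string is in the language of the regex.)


|string| = 3; first = 'a'; last = 'a'

No, "aaa" does not match (a|b)(a|b)


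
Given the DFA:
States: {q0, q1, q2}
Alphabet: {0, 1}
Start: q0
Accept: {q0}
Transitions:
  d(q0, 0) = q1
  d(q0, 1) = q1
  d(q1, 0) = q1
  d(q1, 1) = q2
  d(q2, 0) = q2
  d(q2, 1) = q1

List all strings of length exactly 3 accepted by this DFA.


All strings of length 3: 8 total
Accepted: 0

None


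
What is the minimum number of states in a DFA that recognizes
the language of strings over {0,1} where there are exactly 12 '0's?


States: count = 0, 1, ..., 12 (that's 13 states), plus a dead state for count > 12.
Total: 13 + 1 = 14. Accept = count-12 state.

14


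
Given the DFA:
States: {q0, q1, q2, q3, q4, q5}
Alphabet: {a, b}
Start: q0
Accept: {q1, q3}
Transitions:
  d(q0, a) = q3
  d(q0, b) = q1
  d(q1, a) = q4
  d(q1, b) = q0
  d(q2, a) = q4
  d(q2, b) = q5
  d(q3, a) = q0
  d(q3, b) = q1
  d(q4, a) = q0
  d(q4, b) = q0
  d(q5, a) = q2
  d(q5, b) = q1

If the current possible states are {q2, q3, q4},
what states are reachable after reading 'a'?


Apply transition on 'a' from each current state:
  d(q2, a) = q4
  d(q3, a) = q0
  d(q4, a) = q0

{q0, q4}


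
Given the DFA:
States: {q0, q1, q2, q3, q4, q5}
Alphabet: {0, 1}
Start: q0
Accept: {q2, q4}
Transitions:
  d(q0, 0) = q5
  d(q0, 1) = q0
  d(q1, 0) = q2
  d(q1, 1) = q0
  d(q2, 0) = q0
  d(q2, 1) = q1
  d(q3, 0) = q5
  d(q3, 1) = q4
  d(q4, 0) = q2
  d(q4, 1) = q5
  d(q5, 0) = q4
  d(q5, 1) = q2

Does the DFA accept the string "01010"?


Trace: q0 -> q5 -> q2 -> q0 -> q0 -> q5
Final state: q5
Accept states: {q2, q4}

No, rejected (final state q5 is not an accept state)


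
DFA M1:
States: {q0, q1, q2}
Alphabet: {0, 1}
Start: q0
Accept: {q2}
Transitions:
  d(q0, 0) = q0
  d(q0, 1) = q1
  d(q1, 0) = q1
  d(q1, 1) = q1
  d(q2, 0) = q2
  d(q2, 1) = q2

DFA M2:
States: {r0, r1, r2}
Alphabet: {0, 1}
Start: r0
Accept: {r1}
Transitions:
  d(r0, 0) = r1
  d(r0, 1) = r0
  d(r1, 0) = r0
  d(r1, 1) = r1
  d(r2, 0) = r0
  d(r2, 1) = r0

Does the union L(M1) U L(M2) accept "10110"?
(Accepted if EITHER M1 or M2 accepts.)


M1: final=q1 accepted=False
M2: final=r0 accepted=False

No, union rejects (neither accepts)


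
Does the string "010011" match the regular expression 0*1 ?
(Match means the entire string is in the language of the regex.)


|string| = 6; first = '0'; last = '1'

No, "010011" does not match 0*1


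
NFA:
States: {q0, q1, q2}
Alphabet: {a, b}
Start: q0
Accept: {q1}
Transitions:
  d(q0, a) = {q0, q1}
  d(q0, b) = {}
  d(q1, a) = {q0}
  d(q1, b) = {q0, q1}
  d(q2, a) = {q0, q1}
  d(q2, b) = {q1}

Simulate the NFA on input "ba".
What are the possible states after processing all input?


Start: {q0}
  --b--> {}
  --a--> {}

{} (empty set, no valid transitions)


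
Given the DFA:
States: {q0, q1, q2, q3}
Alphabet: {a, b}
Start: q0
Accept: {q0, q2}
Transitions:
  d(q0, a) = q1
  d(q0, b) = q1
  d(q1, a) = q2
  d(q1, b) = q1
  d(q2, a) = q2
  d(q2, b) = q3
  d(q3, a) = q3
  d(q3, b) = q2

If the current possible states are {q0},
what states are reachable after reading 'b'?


Apply transition on 'b' from each current state:
  d(q0, b) = q1

{q1}


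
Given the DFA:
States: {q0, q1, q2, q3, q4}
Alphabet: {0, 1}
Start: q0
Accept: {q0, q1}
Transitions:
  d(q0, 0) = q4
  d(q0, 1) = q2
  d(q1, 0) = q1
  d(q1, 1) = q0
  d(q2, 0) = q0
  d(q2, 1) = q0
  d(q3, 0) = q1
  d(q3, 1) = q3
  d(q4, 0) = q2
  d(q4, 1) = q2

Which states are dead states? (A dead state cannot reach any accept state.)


Forward reachability from each state:
  q0 -> reaches accept state q0 (live)
  q1 -> reaches accept state q0 (live)
  q2 -> reaches accept state q0 (live)
  q3 -> reaches accept state q0 (live)
  q4 -> reaches accept state q0 (live)

None (all states can reach an accept state)


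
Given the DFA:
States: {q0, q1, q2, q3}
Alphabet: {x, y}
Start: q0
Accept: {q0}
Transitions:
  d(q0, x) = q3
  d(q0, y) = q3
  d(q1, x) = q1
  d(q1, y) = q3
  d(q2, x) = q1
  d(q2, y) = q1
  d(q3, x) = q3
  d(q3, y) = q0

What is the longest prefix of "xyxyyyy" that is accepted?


Run the DFA, marking each prefix where the state is accepting:
  "" -> q0 [accept]
  "x" -> q3 [reject]
  "xy" -> q0 [accept]
  "xyx" -> q3 [reject]
  "xyxy" -> q0 [accept]
  "xyxyy" -> q3 [reject]
  "xyxyyy" -> q0 [accept]
  "xyxyyyy" -> q3 [reject]

"xyxyyy"


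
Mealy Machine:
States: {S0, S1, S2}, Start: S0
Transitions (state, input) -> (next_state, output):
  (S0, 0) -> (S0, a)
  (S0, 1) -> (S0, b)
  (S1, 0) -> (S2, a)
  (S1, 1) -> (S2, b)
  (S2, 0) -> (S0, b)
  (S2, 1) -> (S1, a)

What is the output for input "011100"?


Step-by-step:
  (S0, 0) -> (S0, a)
  (S0, 1) -> (S0, b)
  (S0, 1) -> (S0, b)
  (S0, 1) -> (S0, b)
  (S0, 0) -> (S0, a)
  (S0, 0) -> (S0, a)

"abbbaa"


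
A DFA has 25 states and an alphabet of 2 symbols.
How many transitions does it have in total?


Each state has exactly one transition per symbol.
25 * 2 = 50

50


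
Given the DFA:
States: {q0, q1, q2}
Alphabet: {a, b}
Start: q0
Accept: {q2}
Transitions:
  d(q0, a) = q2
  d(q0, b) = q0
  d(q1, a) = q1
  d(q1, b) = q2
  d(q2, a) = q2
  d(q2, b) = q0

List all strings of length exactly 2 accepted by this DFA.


All strings of length 2: 4 total
Accepted: 2

"aa", "ba"


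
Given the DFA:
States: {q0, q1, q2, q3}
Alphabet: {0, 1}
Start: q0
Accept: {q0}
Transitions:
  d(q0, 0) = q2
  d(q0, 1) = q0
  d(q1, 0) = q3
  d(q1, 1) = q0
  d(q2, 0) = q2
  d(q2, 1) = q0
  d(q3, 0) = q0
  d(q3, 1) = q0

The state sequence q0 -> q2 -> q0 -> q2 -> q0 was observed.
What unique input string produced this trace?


Trace back each transition to find the symbol:
  q0 --[0]--> q2
  q2 --[1]--> q0
  q0 --[0]--> q2
  q2 --[1]--> q0

"0101"


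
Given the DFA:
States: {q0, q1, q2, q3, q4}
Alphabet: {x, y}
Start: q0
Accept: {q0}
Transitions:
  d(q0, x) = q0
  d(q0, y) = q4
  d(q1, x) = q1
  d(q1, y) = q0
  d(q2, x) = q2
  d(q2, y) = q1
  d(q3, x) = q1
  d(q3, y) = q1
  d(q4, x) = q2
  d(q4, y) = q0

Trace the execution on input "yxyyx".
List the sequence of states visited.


Input: yxyyx
d(q0, y) = q4
d(q4, x) = q2
d(q2, y) = q1
d(q1, y) = q0
d(q0, x) = q0


q0 -> q4 -> q2 -> q1 -> q0 -> q0


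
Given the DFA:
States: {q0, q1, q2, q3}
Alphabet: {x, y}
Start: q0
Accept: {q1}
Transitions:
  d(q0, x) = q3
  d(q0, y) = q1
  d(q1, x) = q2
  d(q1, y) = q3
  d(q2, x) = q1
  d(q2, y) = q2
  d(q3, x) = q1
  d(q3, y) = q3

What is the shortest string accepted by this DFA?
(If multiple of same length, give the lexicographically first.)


BFS by string length (lex-first path to each state shown):
  len 0: q0<-""
  len 1: q1<-"y", q3<-"x"
Found accept state at length 1.

"y"


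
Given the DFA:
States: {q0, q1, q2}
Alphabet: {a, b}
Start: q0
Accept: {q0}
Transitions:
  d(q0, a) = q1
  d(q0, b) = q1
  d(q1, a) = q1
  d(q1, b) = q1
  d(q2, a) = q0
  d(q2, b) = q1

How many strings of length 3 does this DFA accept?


Enumerating all length-3 strings:
  "aaa" -> q1 [reject]
  "aab" -> q1 [reject]
  "aba" -> q1 [reject]
  "abb" -> q1 [reject]
  "baa" -> q1 [reject]
  "bab" -> q1 [reject]
  "bba" -> q1 [reject]
  "bbb" -> q1 [reject]

0 out of 8


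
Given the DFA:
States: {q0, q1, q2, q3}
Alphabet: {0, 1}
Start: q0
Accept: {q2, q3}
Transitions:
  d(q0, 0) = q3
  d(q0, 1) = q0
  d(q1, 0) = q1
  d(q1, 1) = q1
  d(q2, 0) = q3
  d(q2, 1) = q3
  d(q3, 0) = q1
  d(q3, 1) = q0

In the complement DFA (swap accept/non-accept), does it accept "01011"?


Trace: q0 -> q3 -> q0 -> q3 -> q0 -> q0
Final: q0
Original accept: {q2, q3}
Complement: q0 is not in original accept

Yes, complement accepts (original rejects)


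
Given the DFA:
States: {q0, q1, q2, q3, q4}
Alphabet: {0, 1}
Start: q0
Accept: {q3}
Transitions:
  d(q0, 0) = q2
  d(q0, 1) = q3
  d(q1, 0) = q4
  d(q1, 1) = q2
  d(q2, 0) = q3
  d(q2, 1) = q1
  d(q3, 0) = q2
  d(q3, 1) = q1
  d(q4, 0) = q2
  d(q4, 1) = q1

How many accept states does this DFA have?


Accept states listed: {q3}
Counting: q3(1)

1


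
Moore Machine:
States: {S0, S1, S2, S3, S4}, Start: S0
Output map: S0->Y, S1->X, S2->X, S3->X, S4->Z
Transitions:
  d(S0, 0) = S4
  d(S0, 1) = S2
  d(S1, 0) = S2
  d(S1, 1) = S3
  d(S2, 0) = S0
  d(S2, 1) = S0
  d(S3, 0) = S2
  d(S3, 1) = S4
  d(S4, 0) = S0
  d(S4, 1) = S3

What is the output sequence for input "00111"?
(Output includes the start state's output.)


Start: S0 (output Y)
  --0--> S4 (output Z)
  --0--> S0 (output Y)
  --1--> S2 (output X)
  --1--> S0 (output Y)
  --1--> S2 (output X)

"YZYXYX"


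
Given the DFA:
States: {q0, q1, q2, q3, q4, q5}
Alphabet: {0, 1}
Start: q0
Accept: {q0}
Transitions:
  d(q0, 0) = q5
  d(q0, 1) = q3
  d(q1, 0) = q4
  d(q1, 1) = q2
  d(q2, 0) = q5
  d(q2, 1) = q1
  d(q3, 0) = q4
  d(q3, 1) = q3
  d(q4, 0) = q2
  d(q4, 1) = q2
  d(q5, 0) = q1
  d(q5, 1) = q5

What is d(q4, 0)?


Looking up transition d(q4, 0)

q2


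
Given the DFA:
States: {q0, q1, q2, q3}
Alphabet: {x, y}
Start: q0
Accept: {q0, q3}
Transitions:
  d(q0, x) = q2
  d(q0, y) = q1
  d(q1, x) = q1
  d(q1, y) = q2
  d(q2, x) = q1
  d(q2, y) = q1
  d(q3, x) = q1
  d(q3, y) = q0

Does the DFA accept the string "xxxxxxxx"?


Trace: q0 -> q2 -> q1 -> q1 -> q1 -> q1 -> q1 -> q1 -> q1
Final state: q1
Accept states: {q0, q3}

No, rejected (final state q1 is not an accept state)


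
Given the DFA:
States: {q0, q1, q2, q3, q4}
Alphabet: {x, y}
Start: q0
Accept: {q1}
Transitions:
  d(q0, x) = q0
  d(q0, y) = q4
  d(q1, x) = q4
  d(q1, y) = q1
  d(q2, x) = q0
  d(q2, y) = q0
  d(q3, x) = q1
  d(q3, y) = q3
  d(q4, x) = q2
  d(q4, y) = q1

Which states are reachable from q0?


BFS from q0:
  layer 0: {q0}
  layer 1: {q4}
  layer 2: {q1, q2}

{q0, q1, q2, q4}


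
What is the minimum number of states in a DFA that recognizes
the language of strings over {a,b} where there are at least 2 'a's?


States: count = 0, 1, ..., 1, and a final '>= 2' state.
Total: 2 + 1 = 3. Accept = '>= 2' state.

3


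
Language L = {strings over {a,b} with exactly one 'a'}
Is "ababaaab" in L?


count('a') = 5

No, "ababaaab" is not in L


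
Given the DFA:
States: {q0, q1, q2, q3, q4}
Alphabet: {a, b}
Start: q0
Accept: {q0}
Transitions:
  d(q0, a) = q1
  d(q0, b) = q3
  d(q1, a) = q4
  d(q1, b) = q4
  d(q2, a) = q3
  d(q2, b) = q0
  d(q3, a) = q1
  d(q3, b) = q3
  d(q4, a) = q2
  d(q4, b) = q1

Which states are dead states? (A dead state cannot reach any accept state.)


Forward reachability from each state:
  q0 -> reaches accept state q0 (live)
  q1 -> reaches accept state q0 (live)
  q2 -> reaches accept state q0 (live)
  q3 -> reaches accept state q0 (live)
  q4 -> reaches accept state q0 (live)

None (all states can reach an accept state)


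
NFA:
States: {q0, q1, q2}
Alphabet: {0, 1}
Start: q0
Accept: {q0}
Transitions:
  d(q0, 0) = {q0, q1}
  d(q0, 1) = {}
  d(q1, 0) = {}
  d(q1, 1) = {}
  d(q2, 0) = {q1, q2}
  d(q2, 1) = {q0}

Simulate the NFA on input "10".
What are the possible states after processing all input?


Start: {q0}
  --1--> {}
  --0--> {}

{} (empty set, no valid transitions)


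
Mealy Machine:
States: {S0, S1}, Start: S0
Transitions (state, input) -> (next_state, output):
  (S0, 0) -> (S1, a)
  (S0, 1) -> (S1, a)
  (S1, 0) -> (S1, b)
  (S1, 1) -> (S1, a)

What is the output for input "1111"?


Step-by-step:
  (S0, 1) -> (S1, a)
  (S1, 1) -> (S1, a)
  (S1, 1) -> (S1, a)
  (S1, 1) -> (S1, a)

"aaaa"


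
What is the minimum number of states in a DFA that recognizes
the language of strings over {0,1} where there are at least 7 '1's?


States: count = 0, 1, ..., 6, and a final '>= 7' state.
Total: 7 + 1 = 8. Accept = '>= 7' state.

8


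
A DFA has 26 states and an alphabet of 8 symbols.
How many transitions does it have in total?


Each state has exactly one transition per symbol.
26 * 8 = 208

208


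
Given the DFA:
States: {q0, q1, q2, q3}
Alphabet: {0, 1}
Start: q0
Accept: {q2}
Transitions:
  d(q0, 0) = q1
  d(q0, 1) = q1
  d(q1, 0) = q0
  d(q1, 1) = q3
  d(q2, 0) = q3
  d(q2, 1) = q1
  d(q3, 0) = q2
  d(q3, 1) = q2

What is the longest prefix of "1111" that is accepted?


Run the DFA, marking each prefix where the state is accepting:
  "" -> q0 [reject]
  "1" -> q1 [reject]
  "11" -> q3 [reject]
  "111" -> q2 [accept]
  "1111" -> q1 [reject]

"111"


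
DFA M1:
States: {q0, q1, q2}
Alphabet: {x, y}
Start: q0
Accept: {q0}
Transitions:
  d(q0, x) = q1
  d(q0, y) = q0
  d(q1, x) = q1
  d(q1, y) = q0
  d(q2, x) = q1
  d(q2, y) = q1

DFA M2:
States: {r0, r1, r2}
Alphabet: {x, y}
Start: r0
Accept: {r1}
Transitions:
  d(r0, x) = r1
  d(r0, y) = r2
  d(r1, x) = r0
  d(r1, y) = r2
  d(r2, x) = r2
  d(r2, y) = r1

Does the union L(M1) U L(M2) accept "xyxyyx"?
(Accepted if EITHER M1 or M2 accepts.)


M1: final=q1 accepted=False
M2: final=r2 accepted=False

No, union rejects (neither accepts)


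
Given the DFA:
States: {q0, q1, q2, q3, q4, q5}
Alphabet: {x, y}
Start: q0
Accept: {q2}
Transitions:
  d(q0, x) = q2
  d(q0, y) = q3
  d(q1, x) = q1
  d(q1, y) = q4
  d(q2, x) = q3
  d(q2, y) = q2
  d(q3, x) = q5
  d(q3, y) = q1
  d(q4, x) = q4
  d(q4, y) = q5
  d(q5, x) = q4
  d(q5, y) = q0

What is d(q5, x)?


Looking up transition d(q5, x)

q4


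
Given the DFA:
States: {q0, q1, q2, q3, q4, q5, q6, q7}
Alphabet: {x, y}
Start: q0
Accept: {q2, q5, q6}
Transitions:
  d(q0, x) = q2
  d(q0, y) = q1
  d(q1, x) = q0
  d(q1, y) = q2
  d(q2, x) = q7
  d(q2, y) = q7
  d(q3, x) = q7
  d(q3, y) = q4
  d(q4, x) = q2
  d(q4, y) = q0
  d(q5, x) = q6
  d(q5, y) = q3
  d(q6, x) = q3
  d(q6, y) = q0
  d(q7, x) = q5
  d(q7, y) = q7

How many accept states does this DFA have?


Accept states listed: {q2, q5, q6}
Counting: q2(1) q5(2) q6(3)

3


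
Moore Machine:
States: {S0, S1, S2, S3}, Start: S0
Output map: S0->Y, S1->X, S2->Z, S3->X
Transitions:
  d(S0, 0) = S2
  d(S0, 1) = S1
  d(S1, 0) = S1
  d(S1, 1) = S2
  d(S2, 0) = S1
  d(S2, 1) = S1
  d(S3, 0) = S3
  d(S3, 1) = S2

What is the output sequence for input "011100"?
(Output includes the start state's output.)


Start: S0 (output Y)
  --0--> S2 (output Z)
  --1--> S1 (output X)
  --1--> S2 (output Z)
  --1--> S1 (output X)
  --0--> S1 (output X)
  --0--> S1 (output X)

"YZXZXXX"


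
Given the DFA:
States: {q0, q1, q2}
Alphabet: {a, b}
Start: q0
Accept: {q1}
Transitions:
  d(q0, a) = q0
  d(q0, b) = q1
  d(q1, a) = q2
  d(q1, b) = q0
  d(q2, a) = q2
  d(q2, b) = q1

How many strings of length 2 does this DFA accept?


Enumerating all length-2 strings:
  "aa" -> q0 [reject]
  "ab" -> q1 [accept]
  "ba" -> q2 [reject]
  "bb" -> q0 [reject]

1 out of 4


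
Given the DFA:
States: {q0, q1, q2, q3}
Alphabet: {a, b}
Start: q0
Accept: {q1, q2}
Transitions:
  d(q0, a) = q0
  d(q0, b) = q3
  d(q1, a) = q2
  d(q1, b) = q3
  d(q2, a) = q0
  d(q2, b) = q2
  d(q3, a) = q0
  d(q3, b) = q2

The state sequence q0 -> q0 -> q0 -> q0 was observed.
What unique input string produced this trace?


Trace back each transition to find the symbol:
  q0 --[a]--> q0
  q0 --[a]--> q0
  q0 --[a]--> q0

"aaa"


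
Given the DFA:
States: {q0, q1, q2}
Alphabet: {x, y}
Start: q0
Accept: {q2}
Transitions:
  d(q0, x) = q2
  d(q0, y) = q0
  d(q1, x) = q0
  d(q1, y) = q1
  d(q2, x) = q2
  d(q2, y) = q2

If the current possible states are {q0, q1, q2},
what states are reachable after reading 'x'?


Apply transition on 'x' from each current state:
  d(q0, x) = q2
  d(q1, x) = q0
  d(q2, x) = q2

{q0, q2}


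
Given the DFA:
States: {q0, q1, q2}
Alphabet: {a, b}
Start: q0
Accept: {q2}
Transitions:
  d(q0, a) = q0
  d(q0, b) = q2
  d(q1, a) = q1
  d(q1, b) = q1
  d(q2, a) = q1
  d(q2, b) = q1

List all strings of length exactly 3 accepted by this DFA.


All strings of length 3: 8 total
Accepted: 1

"aab"


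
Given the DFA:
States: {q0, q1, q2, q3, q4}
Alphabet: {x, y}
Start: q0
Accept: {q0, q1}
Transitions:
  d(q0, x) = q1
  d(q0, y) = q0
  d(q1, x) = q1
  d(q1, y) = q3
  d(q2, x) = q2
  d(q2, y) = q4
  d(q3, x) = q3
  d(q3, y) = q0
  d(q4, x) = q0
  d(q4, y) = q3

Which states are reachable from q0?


BFS from q0:
  layer 0: {q0}
  layer 1: {q1}
  layer 2: {q3}

{q0, q1, q3}


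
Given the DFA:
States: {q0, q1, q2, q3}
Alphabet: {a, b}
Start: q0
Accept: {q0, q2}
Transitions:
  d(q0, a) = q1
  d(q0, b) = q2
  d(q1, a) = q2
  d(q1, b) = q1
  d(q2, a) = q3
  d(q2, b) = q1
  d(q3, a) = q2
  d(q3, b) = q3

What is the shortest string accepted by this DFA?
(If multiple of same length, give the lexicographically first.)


BFS by string length (lex-first path to each state shown):
  len 0: q0<-""
Found accept state at length 0.

"" (empty string)


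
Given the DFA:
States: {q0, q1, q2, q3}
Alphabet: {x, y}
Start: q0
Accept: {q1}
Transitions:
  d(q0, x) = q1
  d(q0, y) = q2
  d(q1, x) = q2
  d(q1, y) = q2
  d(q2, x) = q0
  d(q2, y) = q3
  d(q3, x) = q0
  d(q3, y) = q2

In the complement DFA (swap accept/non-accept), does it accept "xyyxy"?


Trace: q0 -> q1 -> q2 -> q3 -> q0 -> q2
Final: q2
Original accept: {q1}
Complement: q2 is not in original accept

Yes, complement accepts (original rejects)


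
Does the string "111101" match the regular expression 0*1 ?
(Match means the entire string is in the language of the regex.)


|string| = 6; first = '1'; last = '1'

No, "111101" does not match 0*1


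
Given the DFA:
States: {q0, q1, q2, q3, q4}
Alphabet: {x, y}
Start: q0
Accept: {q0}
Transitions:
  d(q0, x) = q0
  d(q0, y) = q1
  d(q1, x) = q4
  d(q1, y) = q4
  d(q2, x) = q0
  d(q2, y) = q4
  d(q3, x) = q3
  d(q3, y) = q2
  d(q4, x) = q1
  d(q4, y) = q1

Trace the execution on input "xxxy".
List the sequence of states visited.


Input: xxxy
d(q0, x) = q0
d(q0, x) = q0
d(q0, x) = q0
d(q0, y) = q1


q0 -> q0 -> q0 -> q0 -> q1


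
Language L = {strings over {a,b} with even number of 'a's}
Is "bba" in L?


count('a') = 1; 1 mod 2 = 1

No, "bba" is not in L


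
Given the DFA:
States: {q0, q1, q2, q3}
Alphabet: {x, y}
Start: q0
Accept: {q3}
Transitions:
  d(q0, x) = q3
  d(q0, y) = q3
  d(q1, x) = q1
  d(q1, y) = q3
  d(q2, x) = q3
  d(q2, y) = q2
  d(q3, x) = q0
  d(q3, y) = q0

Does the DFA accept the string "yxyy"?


Trace: q0 -> q3 -> q0 -> q3 -> q0
Final state: q0
Accept states: {q3}

No, rejected (final state q0 is not an accept state)


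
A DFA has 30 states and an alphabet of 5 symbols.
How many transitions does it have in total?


Each state has exactly one transition per symbol.
30 * 5 = 150

150


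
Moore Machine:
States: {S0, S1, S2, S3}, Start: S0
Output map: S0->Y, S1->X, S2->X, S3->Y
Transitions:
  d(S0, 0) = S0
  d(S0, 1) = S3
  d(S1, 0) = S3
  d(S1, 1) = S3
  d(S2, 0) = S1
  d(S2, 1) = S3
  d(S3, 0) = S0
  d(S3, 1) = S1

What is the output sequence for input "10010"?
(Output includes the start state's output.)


Start: S0 (output Y)
  --1--> S3 (output Y)
  --0--> S0 (output Y)
  --0--> S0 (output Y)
  --1--> S3 (output Y)
  --0--> S0 (output Y)

"YYYYYY"


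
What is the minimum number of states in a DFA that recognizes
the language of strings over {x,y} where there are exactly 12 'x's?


States: count = 0, 1, ..., 12 (that's 13 states), plus a dead state for count > 12.
Total: 13 + 1 = 14. Accept = count-12 state.

14


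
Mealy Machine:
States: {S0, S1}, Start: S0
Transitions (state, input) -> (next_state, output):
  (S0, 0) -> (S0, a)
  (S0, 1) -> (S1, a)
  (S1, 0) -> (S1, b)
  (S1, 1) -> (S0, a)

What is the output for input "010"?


Step-by-step:
  (S0, 0) -> (S0, a)
  (S0, 1) -> (S1, a)
  (S1, 0) -> (S1, b)

"aab"


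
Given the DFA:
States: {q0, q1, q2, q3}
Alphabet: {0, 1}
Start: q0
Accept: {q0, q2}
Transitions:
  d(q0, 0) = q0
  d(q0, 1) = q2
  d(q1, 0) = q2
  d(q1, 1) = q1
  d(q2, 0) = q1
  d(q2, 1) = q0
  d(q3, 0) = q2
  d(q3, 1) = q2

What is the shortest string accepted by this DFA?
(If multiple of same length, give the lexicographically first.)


BFS by string length (lex-first path to each state shown):
  len 0: q0<-""
Found accept state at length 0.

"" (empty string)


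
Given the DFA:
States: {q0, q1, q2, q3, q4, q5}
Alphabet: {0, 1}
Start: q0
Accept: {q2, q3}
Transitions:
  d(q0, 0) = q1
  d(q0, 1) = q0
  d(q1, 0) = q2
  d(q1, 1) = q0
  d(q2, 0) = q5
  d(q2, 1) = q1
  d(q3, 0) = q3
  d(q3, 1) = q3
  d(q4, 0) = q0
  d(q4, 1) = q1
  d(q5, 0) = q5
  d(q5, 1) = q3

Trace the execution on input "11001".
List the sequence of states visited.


Input: 11001
d(q0, 1) = q0
d(q0, 1) = q0
d(q0, 0) = q1
d(q1, 0) = q2
d(q2, 1) = q1


q0 -> q0 -> q0 -> q1 -> q2 -> q1


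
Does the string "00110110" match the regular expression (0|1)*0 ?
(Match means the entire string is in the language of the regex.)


|string| = 8; first = '0'; last = '0'

Yes, "00110110" matches (0|1)*0


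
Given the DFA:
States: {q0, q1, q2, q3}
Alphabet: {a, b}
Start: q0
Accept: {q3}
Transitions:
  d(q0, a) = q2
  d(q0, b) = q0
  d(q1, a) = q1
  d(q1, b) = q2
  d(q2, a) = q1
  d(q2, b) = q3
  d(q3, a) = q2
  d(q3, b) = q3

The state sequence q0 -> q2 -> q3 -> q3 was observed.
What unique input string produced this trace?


Trace back each transition to find the symbol:
  q0 --[a]--> q2
  q2 --[b]--> q3
  q3 --[b]--> q3

"abb"


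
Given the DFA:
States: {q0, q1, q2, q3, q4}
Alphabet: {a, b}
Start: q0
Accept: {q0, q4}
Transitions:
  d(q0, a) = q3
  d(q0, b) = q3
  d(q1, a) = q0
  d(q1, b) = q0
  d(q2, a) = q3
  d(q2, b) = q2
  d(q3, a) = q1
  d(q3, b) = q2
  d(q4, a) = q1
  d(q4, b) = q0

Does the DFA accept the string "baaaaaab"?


Trace: q0 -> q3 -> q1 -> q0 -> q3 -> q1 -> q0 -> q3 -> q2
Final state: q2
Accept states: {q0, q4}

No, rejected (final state q2 is not an accept state)


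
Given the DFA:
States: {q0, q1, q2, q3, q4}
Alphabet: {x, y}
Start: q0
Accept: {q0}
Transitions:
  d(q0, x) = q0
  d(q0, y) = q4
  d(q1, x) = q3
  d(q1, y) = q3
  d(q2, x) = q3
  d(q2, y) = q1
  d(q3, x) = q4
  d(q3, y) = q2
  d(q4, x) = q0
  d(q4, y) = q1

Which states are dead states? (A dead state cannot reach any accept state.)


Forward reachability from each state:
  q0 -> reaches accept state q0 (live)
  q1 -> reaches accept state q0 (live)
  q2 -> reaches accept state q0 (live)
  q3 -> reaches accept state q0 (live)
  q4 -> reaches accept state q0 (live)

None (all states can reach an accept state)


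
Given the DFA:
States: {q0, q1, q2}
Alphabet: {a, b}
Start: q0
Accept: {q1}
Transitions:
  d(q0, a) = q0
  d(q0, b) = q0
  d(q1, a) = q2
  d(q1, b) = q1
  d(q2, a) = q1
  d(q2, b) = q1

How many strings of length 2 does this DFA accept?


Enumerating all length-2 strings:
  "aa" -> q0 [reject]
  "ab" -> q0 [reject]
  "ba" -> q0 [reject]
  "bb" -> q0 [reject]

0 out of 4


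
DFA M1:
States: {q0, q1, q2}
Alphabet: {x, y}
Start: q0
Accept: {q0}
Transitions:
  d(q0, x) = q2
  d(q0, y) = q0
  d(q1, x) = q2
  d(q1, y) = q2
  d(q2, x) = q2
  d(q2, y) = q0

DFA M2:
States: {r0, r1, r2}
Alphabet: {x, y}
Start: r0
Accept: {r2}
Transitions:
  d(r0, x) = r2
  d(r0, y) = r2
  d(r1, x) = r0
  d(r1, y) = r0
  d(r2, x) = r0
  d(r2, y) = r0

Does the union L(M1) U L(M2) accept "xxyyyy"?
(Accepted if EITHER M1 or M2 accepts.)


M1: final=q0 accepted=True
M2: final=r0 accepted=False

Yes, union accepts


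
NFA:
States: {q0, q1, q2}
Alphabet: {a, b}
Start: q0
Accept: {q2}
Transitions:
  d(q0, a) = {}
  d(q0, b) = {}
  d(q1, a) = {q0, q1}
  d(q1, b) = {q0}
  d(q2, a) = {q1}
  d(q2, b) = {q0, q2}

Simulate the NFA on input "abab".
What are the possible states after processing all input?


Start: {q0}
  --a--> {}
  --b--> {}
  --a--> {}
  --b--> {}

{} (empty set, no valid transitions)


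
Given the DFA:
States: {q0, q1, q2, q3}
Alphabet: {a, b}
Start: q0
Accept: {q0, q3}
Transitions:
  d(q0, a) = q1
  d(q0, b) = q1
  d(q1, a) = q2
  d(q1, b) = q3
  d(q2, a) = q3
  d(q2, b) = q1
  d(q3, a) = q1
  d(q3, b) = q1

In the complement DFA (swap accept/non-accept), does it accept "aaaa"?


Trace: q0 -> q1 -> q2 -> q3 -> q1
Final: q1
Original accept: {q0, q3}
Complement: q1 is not in original accept

Yes, complement accepts (original rejects)


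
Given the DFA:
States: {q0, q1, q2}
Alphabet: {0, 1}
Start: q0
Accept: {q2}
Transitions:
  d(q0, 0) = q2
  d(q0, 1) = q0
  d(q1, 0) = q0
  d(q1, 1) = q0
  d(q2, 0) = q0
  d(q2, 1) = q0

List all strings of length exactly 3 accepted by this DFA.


All strings of length 3: 8 total
Accepted: 3

"000", "010", "110"


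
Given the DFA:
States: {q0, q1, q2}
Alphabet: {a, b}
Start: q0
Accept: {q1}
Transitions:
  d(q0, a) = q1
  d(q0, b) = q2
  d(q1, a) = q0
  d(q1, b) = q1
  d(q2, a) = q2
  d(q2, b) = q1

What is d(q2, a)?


Looking up transition d(q2, a)

q2


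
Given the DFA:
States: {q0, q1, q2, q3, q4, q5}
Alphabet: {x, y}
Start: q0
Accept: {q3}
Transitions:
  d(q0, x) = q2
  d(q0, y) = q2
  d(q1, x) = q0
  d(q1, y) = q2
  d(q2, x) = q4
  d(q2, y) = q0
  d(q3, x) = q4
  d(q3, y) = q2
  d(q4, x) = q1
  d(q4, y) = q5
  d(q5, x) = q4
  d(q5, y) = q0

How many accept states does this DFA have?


Accept states listed: {q3}
Counting: q3(1)

1


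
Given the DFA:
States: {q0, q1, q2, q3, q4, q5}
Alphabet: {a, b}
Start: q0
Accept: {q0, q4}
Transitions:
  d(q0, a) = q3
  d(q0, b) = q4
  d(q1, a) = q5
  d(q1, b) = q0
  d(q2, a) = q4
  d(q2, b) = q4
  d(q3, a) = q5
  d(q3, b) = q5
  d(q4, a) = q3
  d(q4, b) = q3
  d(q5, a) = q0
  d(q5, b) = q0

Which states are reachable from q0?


BFS from q0:
  layer 0: {q0}
  layer 1: {q3, q4}
  layer 2: {q5}

{q0, q3, q4, q5}


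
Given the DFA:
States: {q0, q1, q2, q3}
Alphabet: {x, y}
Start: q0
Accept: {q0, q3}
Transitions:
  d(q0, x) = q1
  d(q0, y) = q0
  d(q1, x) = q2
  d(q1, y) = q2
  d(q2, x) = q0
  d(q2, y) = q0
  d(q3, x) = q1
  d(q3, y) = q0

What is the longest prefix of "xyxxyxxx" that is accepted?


Run the DFA, marking each prefix where the state is accepting:
  "" -> q0 [accept]
  "x" -> q1 [reject]
  "xy" -> q2 [reject]
  "xyx" -> q0 [accept]
  "xyxx" -> q1 [reject]
  "xyxxy" -> q2 [reject]
  "xyxxyx" -> q0 [accept]
  "xyxxyxx" -> q1 [reject]
  "xyxxyxxx" -> q2 [reject]

"xyxxyx"


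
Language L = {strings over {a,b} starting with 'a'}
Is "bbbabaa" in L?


first symbol = 'b'

No, "bbbabaa" is not in L


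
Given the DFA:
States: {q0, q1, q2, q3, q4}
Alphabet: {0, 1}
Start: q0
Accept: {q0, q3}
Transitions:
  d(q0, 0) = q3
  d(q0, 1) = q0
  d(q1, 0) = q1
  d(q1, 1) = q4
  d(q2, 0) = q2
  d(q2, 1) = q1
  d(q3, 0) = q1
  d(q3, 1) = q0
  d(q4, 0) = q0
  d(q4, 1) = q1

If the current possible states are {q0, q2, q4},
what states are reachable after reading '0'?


Apply transition on '0' from each current state:
  d(q0, 0) = q3
  d(q2, 0) = q2
  d(q4, 0) = q0

{q0, q2, q3}


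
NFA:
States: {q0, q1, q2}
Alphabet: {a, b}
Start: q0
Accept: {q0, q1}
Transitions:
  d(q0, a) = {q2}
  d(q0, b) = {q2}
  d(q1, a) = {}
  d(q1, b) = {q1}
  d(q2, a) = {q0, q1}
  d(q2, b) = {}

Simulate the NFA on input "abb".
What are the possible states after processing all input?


Start: {q0}
  --a--> {q2}
  --b--> {}
  --b--> {}

{} (empty set, no valid transitions)


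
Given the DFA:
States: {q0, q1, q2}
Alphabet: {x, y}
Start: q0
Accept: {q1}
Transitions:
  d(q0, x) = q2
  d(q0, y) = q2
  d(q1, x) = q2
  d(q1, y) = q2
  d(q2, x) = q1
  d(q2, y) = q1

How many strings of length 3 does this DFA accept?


Enumerating all length-3 strings:
  "xxx" -> q2 [reject]
  "xxy" -> q2 [reject]
  "xyx" -> q2 [reject]
  "xyy" -> q2 [reject]
  "yxx" -> q2 [reject]
  "yxy" -> q2 [reject]
  "yyx" -> q2 [reject]
  "yyy" -> q2 [reject]

0 out of 8
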